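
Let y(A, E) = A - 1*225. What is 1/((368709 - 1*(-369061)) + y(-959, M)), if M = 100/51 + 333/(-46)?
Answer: 1/736586 ≈ 1.3576e-6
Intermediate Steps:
M = -12383/2346 (M = 100*(1/51) + 333*(-1/46) = 100/51 - 333/46 = -12383/2346 ≈ -5.2783)
y(A, E) = -225 + A (y(A, E) = A - 225 = -225 + A)
1/((368709 - 1*(-369061)) + y(-959, M)) = 1/((368709 - 1*(-369061)) + (-225 - 959)) = 1/((368709 + 369061) - 1184) = 1/(737770 - 1184) = 1/736586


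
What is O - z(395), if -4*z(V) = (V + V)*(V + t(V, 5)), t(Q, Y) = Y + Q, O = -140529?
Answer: 32967/2 ≈ 16484.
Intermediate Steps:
t(Q, Y) = Q + Y
z(V) = -V*(5 + 2*V)/2 (z(V) = -(V + V)*(V + (V + 5))/4 = -2*V*(V + (5 + V))/4 = -2*V*(5 + 2*V)/4 = -V*(5 + 2*V)/2)
O - z(395) = -140529 - (-1)*395*(5 + 2*395)/2 = -140529 - (-1)*395*(5 + 790)/2 = -140529 - (-1)*395*795/2 = -140529 - 1*(-314025/2) = -140529 + 314025/2 = 32967/2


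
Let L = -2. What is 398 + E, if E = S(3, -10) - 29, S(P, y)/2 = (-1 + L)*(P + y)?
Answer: 411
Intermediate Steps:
S(P, y) = -6*P - 6*y (S(P, y) = 2*((-1 - 2)*(P + y)) = 2*(-3*(P + y)) = 2*(-3*P - 3*y) = -6*P - 6*y)
E = 13 (E = (-6*3 - 6*(-10)) - 29 = (-18 + 60) - 29 = 42 - 29 = 13)
398 + E = 398 + 13 = 411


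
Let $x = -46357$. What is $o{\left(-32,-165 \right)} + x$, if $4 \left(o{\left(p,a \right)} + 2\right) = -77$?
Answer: $- \frac{185513}{4} \approx -46378.0$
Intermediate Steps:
$o{\left(p,a \right)} = - \frac{85}{4}$ ($o{\left(p,a \right)} = -2 + \frac{1}{4} \left(-77\right) = -2 - \frac{77}{4} = - \frac{85}{4}$)
$o{\left(-32,-165 \right)} + x = - \frac{85}{4} - 46357 = - \frac{185513}{4}$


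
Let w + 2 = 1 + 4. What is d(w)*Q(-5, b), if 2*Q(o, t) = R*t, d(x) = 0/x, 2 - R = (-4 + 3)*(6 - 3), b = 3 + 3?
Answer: 0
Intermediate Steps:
w = 3 (w = -2 + (1 + 4) = -2 + 5 = 3)
b = 6
R = 5 (R = 2 - (-4 + 3)*(6 - 3) = 2 - (-1)*3 = 2 - 1*(-3) = 2 + 3 = 5)
d(x) = 0
Q(o, t) = 5*t/2 (Q(o, t) = (5*t)/2 = 5*t/2)
d(w)*Q(-5, b) = 0*((5/2)*6) = 0*15 = 0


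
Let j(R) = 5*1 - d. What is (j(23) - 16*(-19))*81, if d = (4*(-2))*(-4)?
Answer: 22437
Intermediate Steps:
d = 32 (d = -8*(-4) = 32)
j(R) = -27 (j(R) = 5*1 - 1*32 = 5 - 32 = -27)
(j(23) - 16*(-19))*81 = (-27 - 16*(-19))*81 = (-27 + 304)*81 = 277*81 = 22437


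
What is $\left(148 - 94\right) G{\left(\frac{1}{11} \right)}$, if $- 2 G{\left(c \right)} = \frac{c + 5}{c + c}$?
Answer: $-756$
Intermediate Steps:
$G{\left(c \right)} = - \frac{5 + c}{4 c}$ ($G{\left(c \right)} = - \frac{\left(c + 5\right) \frac{1}{c + c}}{2} = - \frac{\left(5 + c\right) \frac{1}{2 c}}{2} = - \frac{\frac{1}{2} \frac{1}{c} \left(5 + c\right)}{2} = - \frac{5 + c}{4 c}$)
$\left(148 - 94\right) G{\left(\frac{1}{11} \right)} = \left(148 - 94\right) \frac{-5 - \frac{1}{11}}{4 \cdot \frac{1}{11}} = 54 \frac{\frac{1}{\frac{1}{11}} \left(-5 - \frac{1}{11}\right)}{4} = 54 \cdot \frac{1}{4} \cdot 11 \left(-5 - \frac{1}{11}\right) = 54 \cdot \frac{1}{4} \cdot 11 \left(- \frac{56}{11}\right) = 54 \left(-14\right) = -756$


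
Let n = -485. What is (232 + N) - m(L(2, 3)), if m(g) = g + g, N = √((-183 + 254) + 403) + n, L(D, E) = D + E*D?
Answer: -269 + √474 ≈ -247.23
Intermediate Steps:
L(D, E) = D + D*E
N = -485 + √474 (N = √((-183 + 254) + 403) - 485 = √(71 + 403) - 485 = √474 - 485 = -485 + √474 ≈ -463.23)
m(g) = 2*g
(232 + N) - m(L(2, 3)) = (232 + (-485 + √474)) - 2*2*(1 + 3) = (-253 + √474) - 2*2*4 = (-253 + √474) - 2*8 = (-253 + √474) - 1*16 = (-253 + √474) - 16 = -269 + √474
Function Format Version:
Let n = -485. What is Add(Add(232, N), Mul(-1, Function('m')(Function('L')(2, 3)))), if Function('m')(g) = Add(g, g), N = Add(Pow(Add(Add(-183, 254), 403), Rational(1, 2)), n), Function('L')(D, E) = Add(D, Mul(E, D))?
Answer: Add(-269, Pow(474, Rational(1, 2))) ≈ -247.23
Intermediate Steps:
Function('L')(D, E) = Add(D, Mul(D, E))
N = Add(-485, Pow(474, Rational(1, 2))) (N = Add(Pow(Add(Add(-183, 254), 403), Rational(1, 2)), -485) = Add(Pow(Add(71, 403), Rational(1, 2)), -485) = Add(Pow(474, Rational(1, 2)), -485) = Add(-485, Pow(474, Rational(1, 2))) ≈ -463.23)
Function('m')(g) = Mul(2, g)
Add(Add(232, N), Mul(-1, Function('m')(Function('L')(2, 3)))) = Add(Add(232, Add(-485, Pow(474, Rational(1, 2)))), Mul(-1, Mul(2, Mul(2, Add(1, 3))))) = Add(Add(-253, Pow(474, Rational(1, 2))), Mul(-1, Mul(2, Mul(2, 4)))) = Add(Add(-253, Pow(474, Rational(1, 2))), Mul(-1, Mul(2, 8))) = Add(Add(-253, Pow(474, Rational(1, 2))), Mul(-1, 16)) = Add(Add(-253, Pow(474, Rational(1, 2))), -16) = Add(-269, Pow(474, Rational(1, 2)))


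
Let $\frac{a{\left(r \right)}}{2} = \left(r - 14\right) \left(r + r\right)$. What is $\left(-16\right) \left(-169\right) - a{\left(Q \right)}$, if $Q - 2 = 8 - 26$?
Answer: $784$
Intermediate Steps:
$Q = -16$ ($Q = 2 + \left(8 - 26\right) = 2 - 18 = -16$)
$a{\left(r \right)} = 4 r \left(-14 + r\right)$ ($a{\left(r \right)} = 2 \left(r - 14\right) \left(r + r\right) = 2 \left(-14 + r\right) 2 r = 2 \cdot 2 r \left(-14 + r\right) = 4 r \left(-14 + r\right)$)
$\left(-16\right) \left(-169\right) - a{\left(Q \right)} = \left(-16\right) \left(-169\right) - 4 \left(-16\right) \left(-14 - 16\right) = 2704 - 4 \left(-16\right) \left(-30\right) = 2704 - 1920 = 784$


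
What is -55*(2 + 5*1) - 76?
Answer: -461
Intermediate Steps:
-55*(2 + 5*1) - 76 = -55*(2 + 5) - 76 = -55*7 - 76 = -385 - 76 = -461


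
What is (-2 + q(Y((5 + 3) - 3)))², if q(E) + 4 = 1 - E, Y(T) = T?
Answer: 100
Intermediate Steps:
q(E) = -3 - E (q(E) = -4 + (1 - E) = -3 - E)
(-2 + q(Y((5 + 3) - 3)))² = (-2 + (-3 - ((5 + 3) - 3)))² = (-2 + (-3 - (8 - 3)))² = (-2 + (-3 - 1*5))² = (-2 + (-3 - 5))² = (-2 - 8)² = (-10)² = 100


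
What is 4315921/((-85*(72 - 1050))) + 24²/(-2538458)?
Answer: 5477868153469/105511006770 ≈ 51.917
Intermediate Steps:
4315921/((-85*(72 - 1050))) + 24²/(-2538458) = 4315921/((-85*(-978))) + 576*(-1/2538458) = 4315921/83130 - 288/1269229 = 5477868153469/105511006770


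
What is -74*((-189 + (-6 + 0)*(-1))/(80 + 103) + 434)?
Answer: -32042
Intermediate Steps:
-74*((-189 + (-6 + 0)*(-1))/(80 + 103) + 434) = -74*((-189 - 6*(-1))/183 + 434) = -74*((-189 + 6)*(1/183) + 434) = -74*(-183*1/183 + 434) = -74*(-1 + 434) = -74*433 = -32042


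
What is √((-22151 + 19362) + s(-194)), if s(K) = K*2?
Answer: 3*I*√353 ≈ 56.365*I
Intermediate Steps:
s(K) = 2*K
√((-22151 + 19362) + s(-194)) = √((-22151 + 19362) + 2*(-194)) = √(-2789 - 388) = √(-3177) = 3*I*√353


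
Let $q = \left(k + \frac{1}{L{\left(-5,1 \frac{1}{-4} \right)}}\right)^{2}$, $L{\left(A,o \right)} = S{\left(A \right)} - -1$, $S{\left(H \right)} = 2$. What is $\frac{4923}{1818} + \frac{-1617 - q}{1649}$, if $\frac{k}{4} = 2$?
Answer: $\frac{5052071}{2997882} \approx 1.6852$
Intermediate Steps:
$L{\left(A,o \right)} = 3$ ($L{\left(A,o \right)} = 2 - -1 = 2 + 1 = 3$)
$k = 8$ ($k = 4 \cdot 2 = 8$)
$q = \frac{625}{9}$ ($q = \left(8 + \frac{1}{3}\right)^{2} = \left(\frac{25}{3}\right)^{2} = \frac{625}{9} \approx 69.444$)
$\frac{4923}{1818} + \frac{-1617 - q}{1649} = \frac{4923}{1818} + \frac{-1617 - \frac{625}{9}}{1649} = 4923 \cdot \frac{1}{1818} + \left(-1617 - \frac{625}{9}\right) \frac{1}{1649} = \frac{547}{202} - \frac{15178}{14841} = \frac{5052071}{2997882}$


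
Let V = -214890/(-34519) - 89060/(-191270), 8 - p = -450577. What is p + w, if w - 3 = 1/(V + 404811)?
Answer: 120432629444128362869/267278821103687 ≈ 4.5059e+5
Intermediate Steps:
p = 450585 (p = 8 - 1*(-450577) = 8 + 450577 = 450585)
V = 4417627244/660244913 (V = -214890*(-1/34519) - 89060*(-1/191270) = 214890/34519 + 8906/19127 = 4417627244/660244913 ≈ 6.6909)
w = 801837123555974/267278821103687 (w = 3 + 1/(4417627244/660244913 + 404811) = 3 + 1/(267278821103687/660244913) = 3 + 660244913/267278821103687 = 801837123555974/267278821103687 ≈ 3.0000)
p + w = 450585 + 801837123555974/267278821103687 = 120432629444128362869/267278821103687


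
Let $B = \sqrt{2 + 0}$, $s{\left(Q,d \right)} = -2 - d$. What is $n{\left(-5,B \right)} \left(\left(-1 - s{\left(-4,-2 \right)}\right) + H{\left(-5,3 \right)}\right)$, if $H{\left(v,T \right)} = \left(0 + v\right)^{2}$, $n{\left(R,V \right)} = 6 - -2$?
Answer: $192$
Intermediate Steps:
$B = \sqrt{2} \approx 1.4142$
$n{\left(R,V \right)} = 8$ ($n{\left(R,V \right)} = 6 + 2 = 8$)
$H{\left(v,T \right)} = v^{2}$
$n{\left(-5,B \right)} \left(\left(-1 - s{\left(-4,-2 \right)}\right) + H{\left(-5,3 \right)}\right) = 8 \left(\left(-1 - \left(-2 - -2\right)\right) + \left(-5\right)^{2}\right) = 8 \left(\left(-1 - \left(-2 + 2\right)\right) + 25\right) = 8 \left(\left(-1 - 0\right) + 25\right) = 8 \left(\left(-1 + 0\right) + 25\right) = 8 \left(-1 + 25\right) = 8 \cdot 24 = 192$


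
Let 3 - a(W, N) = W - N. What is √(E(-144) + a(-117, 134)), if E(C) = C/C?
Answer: √255 ≈ 15.969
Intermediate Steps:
a(W, N) = 3 + N - W (a(W, N) = 3 - (W - N) = 3 + (N - W) = 3 + N - W)
E(C) = 1
√(E(-144) + a(-117, 134)) = √(1 + (3 + 134 - 1*(-117))) = √(1 + (3 + 134 + 117)) = √(1 + 254) = √255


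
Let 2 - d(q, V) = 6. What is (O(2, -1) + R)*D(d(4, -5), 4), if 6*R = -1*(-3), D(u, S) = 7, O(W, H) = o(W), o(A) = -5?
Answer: -63/2 ≈ -31.500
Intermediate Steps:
O(W, H) = -5
d(q, V) = -4 (d(q, V) = 2 - 1*6 = 2 - 6 = -4)
R = ½ (R = (-1*(-3))/6 = (⅙)*3 = ½ ≈ 0.50000)
(O(2, -1) + R)*D(d(4, -5), 4) = (-5 + ½)*7 = -9/2*7 = -63/2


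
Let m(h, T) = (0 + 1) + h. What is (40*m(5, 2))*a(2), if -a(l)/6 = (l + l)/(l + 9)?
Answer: -5760/11 ≈ -523.64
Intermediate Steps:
m(h, T) = 1 + h
a(l) = -12*l/(9 + l) (a(l) = -6*(l + l)/(l + 9) = -6*2*l/(9 + l) = -12*l/(9 + l))
(40*m(5, 2))*a(2) = (40*(1 + 5))*(-12*2/(9 + 2)) = (40*6)*(-12*2/11) = 240*(-12*2*1/11) = 240*(-24/11) = -5760/11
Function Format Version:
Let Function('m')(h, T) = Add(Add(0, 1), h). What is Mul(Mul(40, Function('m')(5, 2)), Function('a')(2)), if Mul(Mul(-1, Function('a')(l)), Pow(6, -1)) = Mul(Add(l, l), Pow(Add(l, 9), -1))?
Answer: Rational(-5760, 11) ≈ -523.64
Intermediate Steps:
Function('m')(h, T) = Add(1, h)
Function('a')(l) = Mul(-12, l, Pow(Add(9, l), -1)) (Function('a')(l) = Mul(-6, Mul(Add(l, l), Pow(Add(l, 9), -1))) = Mul(-6, Mul(Mul(2, l), Pow(Add(9, l), -1))) = Mul(-6, Mul(2, l, Pow(Add(9, l), -1))) = Mul(-12, l, Pow(Add(9, l), -1)))
Mul(Mul(40, Function('m')(5, 2)), Function('a')(2)) = Mul(Mul(40, Add(1, 5)), Mul(-12, 2, Pow(Add(9, 2), -1))) = Mul(Mul(40, 6), Mul(-12, 2, Pow(11, -1))) = Mul(240, Mul(-12, 2, Rational(1, 11))) = Mul(240, Rational(-24, 11)) = Rational(-5760, 11)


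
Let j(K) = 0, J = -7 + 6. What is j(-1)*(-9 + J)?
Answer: 0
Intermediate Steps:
J = -1
j(-1)*(-9 + J) = 0*(-9 - 1) = 0*(-10) = 0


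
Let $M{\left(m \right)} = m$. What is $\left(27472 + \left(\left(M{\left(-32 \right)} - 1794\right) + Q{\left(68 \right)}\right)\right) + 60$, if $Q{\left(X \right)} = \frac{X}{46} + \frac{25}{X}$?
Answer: $\frac{40207071}{1564} \approx 25708.0$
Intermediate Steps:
$Q{\left(X \right)} = \frac{25}{X} + \frac{X}{46}$ ($Q{\left(X \right)} = X \frac{1}{46} + \frac{25}{X} = \frac{X}{46} + \frac{25}{X} = \frac{25}{X} + \frac{X}{46}$)
$\left(27472 + \left(\left(M{\left(-32 \right)} - 1794\right) + Q{\left(68 \right)}\right)\right) + 60 = \left(27472 + \left(\left(-32 - 1794\right) + \left(\frac{25}{68} + \frac{1}{46} \cdot 68\right)\right)\right) + 60 = \left(27472 + \left(-1826 + \left(25 \cdot \frac{1}{68} + \frac{34}{23}\right)\right)\right) + 60 = \left(27472 + \left(-1826 + \left(\frac{25}{68} + \frac{34}{23}\right)\right)\right) + 60 = \left(27472 + \left(-1826 + \frac{2887}{1564}\right)\right) + 60 = \left(27472 - \frac{2852977}{1564}\right) + 60 = \frac{40113231}{1564} + 60 = \frac{40207071}{1564}$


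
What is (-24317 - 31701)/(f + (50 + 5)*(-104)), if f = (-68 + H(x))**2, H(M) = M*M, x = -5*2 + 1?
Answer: 56018/5551 ≈ 10.092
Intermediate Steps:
x = -9 (x = -10 + 1 = -9)
H(M) = M**2
f = 169 (f = (-68 + (-9)**2)**2 = (-68 + 81)**2 = 13**2 = 169)
(-24317 - 31701)/(f + (50 + 5)*(-104)) = (-24317 - 31701)/(169 + (50 + 5)*(-104)) = -56018/(169 + 55*(-104)) = -56018/(169 - 5720) = -56018/(-5551) = -56018*(-1/5551) = 56018/5551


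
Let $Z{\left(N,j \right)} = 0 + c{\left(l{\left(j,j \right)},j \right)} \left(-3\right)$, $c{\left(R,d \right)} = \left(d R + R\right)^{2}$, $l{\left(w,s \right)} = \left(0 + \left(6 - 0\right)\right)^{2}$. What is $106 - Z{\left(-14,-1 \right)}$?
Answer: $106$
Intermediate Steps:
$l{\left(w,s \right)} = 36$ ($l{\left(w,s \right)} = \left(0 + \left(6 + 0\right)\right)^{2} = \left(0 + 6\right)^{2} = 6^{2} = 36$)
$c{\left(R,d \right)} = \left(R + R d\right)^{2}$ ($c{\left(R,d \right)} = \left(R d + R\right)^{2} = \left(R + R d\right)^{2}$)
$Z{\left(N,j \right)} = - 3888 \left(1 + j\right)^{2}$ ($Z{\left(N,j \right)} = 0 + 36^{2} \left(1 + j\right)^{2} \left(-3\right) = 0 + 1296 \left(1 + j\right)^{2} \left(-3\right) = 0 - 3888 \left(1 + j\right)^{2} = - 3888 \left(1 + j\right)^{2}$)
$106 - Z{\left(-14,-1 \right)} = 106 - - 3888 \left(1 - 1\right)^{2} = 106 - - 3888 \cdot 0^{2} = 106 - \left(-3888\right) 0 = 106 - 0 = 106 + 0 = 106$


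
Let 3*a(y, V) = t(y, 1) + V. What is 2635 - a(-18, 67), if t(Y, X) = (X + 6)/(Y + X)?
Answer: 133253/51 ≈ 2612.8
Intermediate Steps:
t(Y, X) = (6 + X)/(X + Y)
a(y, V) = V/3 + 7/(3*(1 + y)) (a(y, V) = ((6 + 1)/(1 + y) + V)/3 = (7/(1 + y) + V)/3 = (V + 7/(1 + y))/3 = V/3 + 7/(3*(1 + y)))
2635 - a(-18, 67) = 2635 - (7 + 67*(1 - 18))/(3*(1 - 18)) = 2635 - (7 + 67*(-17))/(3*(-17)) = 2635 - (-1)*(7 - 1139)/(3*17) = 2635 - (-1)*(-1132)/(3*17) = 2635 - 1*1132/51 = 2635 - 1132/51 = 133253/51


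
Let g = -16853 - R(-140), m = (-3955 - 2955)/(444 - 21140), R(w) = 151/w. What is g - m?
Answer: -1525887457/90545 ≈ -16852.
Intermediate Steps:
m = 3455/10348 (m = -6910/(-20696) = -6910*(-1/20696) = 3455/10348 ≈ 0.33388)
g = -2359269/140 (g = -16853 - 151/(-140) = -16853 - 151*(-1)/140 = -16853 - 1*(-151/140) = -16853 + 151/140 = -2359269/140 ≈ -16852.)
g - m = -2359269/140 - 1*3455/10348 = -2359269/140 - 3455/10348 = -1525887457/90545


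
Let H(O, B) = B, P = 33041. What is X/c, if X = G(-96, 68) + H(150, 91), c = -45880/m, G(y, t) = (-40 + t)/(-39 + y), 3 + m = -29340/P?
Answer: 524856997/68216448600 ≈ 0.0076940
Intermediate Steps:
m = -128463/33041 (m = -3 - 29340/33041 = -128463/33041 ≈ -3.8880)
G(y, t) = (-40 + t)/(-39 + y)
c = 1515921080/128463 (c = -45880/(-128463/33041) = -45880*(-33041/128463) = 1515921080/128463 ≈ 11800.)
X = 12257/135 (X = (-40 + 68)/(-39 - 96) + 91 = 28/(-135) + 91 = -1/135*28 + 91 = -28/135 + 91 = 12257/135 ≈ 90.793)
X/c = 12257/(135*(1515921080/128463)) = (12257/135)*(128463/1515921080) = 524856997/68216448600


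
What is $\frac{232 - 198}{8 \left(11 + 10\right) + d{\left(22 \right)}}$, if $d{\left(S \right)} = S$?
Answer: $\frac{17}{95} \approx 0.17895$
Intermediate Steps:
$\frac{232 - 198}{8 \left(11 + 10\right) + d{\left(22 \right)}} = \frac{232 - 198}{8 \left(11 + 10\right) + 22} = \frac{34}{8 \cdot 21 + 22} = \frac{34}{168 + 22} = \frac{34}{190} = 34 \cdot \frac{1}{190} = \frac{17}{95}$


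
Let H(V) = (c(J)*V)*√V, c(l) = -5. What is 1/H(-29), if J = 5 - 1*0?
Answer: -I*√29/4205 ≈ -0.0012807*I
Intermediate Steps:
J = 5 (J = 5 + 0 = 5)
H(V) = -5*V^(3/2) (H(V) = (-5*V)*√V = -5*V^(3/2))
1/H(-29) = 1/(-(-145)*I*√29) = 1/(145*I*√29) = -I*√29/4205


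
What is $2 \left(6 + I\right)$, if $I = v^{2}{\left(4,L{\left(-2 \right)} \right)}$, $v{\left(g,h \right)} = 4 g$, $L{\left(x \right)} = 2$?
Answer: $524$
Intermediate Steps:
$I = 256$ ($I = \left(4 \cdot 4\right)^{2} = 16^{2} = 256$)
$2 \left(6 + I\right) = 2 \left(6 + 256\right) = 2 \cdot 262 = 524$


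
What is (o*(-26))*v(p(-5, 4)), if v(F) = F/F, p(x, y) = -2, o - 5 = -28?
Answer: 598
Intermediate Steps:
o = -23 (o = 5 - 28 = -23)
v(F) = 1
(o*(-26))*v(p(-5, 4)) = -23*(-26)*1 = 598*1 = 598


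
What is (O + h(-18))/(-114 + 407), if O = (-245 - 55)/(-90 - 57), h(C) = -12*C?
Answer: 10684/14357 ≈ 0.74417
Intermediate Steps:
O = 100/49 (O = -300/(-147) = -300*(-1/147) = 100/49 ≈ 2.0408)
(O + h(-18))/(-114 + 407) = (100/49 - 12*(-18))/(-114 + 407) = (100/49 + 216)/293 = (10684/49)*(1/293) = 10684/14357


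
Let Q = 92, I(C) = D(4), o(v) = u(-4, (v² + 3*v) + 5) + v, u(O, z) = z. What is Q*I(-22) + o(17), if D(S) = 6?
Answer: 914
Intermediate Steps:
o(v) = 5 + v² + 4*v (o(v) = ((v² + 3*v) + 5) + v = (5 + v² + 3*v) + v = 5 + v² + 4*v)
I(C) = 6
Q*I(-22) + o(17) = 92*6 + (5 + 17² + 4*17) = 552 + (5 + 289 + 68) = 552 + 362 = 914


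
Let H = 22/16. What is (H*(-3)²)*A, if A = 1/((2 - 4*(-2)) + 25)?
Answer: 99/280 ≈ 0.35357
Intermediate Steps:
H = 11/8 (H = 22*(1/16) = 11/8 ≈ 1.3750)
A = 1/35 (A = 1/((2 + 8) + 25) = 1/(10 + 25) = 1/35 ≈ 0.028571)
(H*(-3)²)*A = ((11/8)*(-3)²)*(1/35) = ((11/8)*9)*(1/35) = (99/8)*(1/35) = 99/280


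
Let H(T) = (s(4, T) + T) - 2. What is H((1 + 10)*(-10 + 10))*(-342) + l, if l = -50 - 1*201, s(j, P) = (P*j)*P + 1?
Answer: 91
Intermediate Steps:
s(j, P) = 1 + j*P**2 (s(j, P) = j*P**2 + 1 = 1 + j*P**2)
H(T) = -1 + T + 4*T**2 (H(T) = ((1 + 4*T**2) + T) - 2 = (1 + T + 4*T**2) - 2 = -1 + T + 4*T**2)
l = -251 (l = -50 - 201 = -251)
H((1 + 10)*(-10 + 10))*(-342) + l = (-1 + (1 + 10)*(-10 + 10) + 4*((1 + 10)*(-10 + 10))**2)*(-342) - 251 = (-1 + 11*0 + 4*(11*0)**2)*(-342) - 251 = (-1 + 0 + 4*0**2)*(-342) - 251 = (-1 + 0 + 4*0)*(-342) - 251 = (-1 + 0 + 0)*(-342) - 251 = -1*(-342) - 251 = 342 - 251 = 91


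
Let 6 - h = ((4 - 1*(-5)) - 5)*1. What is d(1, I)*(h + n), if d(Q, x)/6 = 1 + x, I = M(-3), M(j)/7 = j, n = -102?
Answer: 12000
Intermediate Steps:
M(j) = 7*j
I = -21 (I = 7*(-3) = -21)
h = 2 (h = 6 - ((4 - 1*(-5)) - 5) = 6 - ((4 + 5) - 5) = 6 - (9 - 5) = 6 - 4 = 2)
d(Q, x) = 6 + 6*x (d(Q, x) = 6*(1 + x) = 6 + 6*x)
d(1, I)*(h + n) = (6 + 6*(-21))*(2 - 102) = (6 - 126)*(-100) = -120*(-100) = 12000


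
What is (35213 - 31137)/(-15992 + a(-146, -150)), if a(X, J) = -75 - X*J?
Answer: -4076/37967 ≈ -0.10736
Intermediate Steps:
a(X, J) = -75 - J*X
(35213 - 31137)/(-15992 + a(-146, -150)) = (35213 - 31137)/(-15992 + (-75 - 1*(-150)*(-146))) = 4076/(-15992 + (-75 - 21900)) = 4076/(-15992 - 21975) = 4076/(-37967) = 4076*(-1/37967) = -4076/37967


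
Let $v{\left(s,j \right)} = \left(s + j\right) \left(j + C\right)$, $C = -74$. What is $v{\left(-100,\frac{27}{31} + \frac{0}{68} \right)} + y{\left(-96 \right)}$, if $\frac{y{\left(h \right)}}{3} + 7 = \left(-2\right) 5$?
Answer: $\frac{6917480}{961} \approx 7198.2$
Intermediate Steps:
$y{\left(h \right)} = -51$ ($y{\left(h \right)} = -21 + 3 \left(\left(-2\right) 5\right) = -21 + 3 \left(-10\right) = -21 - 30 = -51$)
$v{\left(s,j \right)} = \left(-74 + j\right) \left(j + s\right)$ ($v{\left(s,j \right)} = \left(s + j\right) \left(j - 74\right) = \left(j + s\right) \left(-74 + j\right) = \left(-74 + j\right) \left(j + s\right)$)
$v{\left(-100,\frac{27}{31} + \frac{0}{68} \right)} + y{\left(-96 \right)} = \left(\left(\frac{27}{31} + \frac{0}{68}\right)^{2} - 74 \left(\frac{27}{31} + \frac{0}{68}\right) - -7400 + \left(\frac{27}{31} + \frac{0}{68}\right) \left(-100\right)\right) - 51 = \left(\left(27 \cdot \frac{1}{31} + 0 \cdot \frac{1}{68}\right)^{2} - 74 \left(27 \cdot \frac{1}{31} + 0 \cdot \frac{1}{68}\right) + 7400 + \left(27 \cdot \frac{1}{31} + 0 \cdot \frac{1}{68}\right) \left(-100\right)\right) - 51 = \left(\left(\frac{27}{31} + 0\right)^{2} - 74 \left(\frac{27}{31} + 0\right) + 7400 + \left(\frac{27}{31} + 0\right) \left(-100\right)\right) - 51 = \left(\left(\frac{27}{31}\right)^{2} - \frac{1998}{31} + 7400 + \frac{27}{31} \left(-100\right)\right) - 51 = \left(\frac{729}{961} - \frac{1998}{31} + 7400 - \frac{2700}{31}\right) - 51 = \frac{6966491}{961} - 51 = \frac{6917480}{961}$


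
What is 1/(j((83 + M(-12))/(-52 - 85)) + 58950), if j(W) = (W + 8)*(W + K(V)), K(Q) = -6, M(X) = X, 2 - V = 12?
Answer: 18769/1105517225 ≈ 1.6978e-5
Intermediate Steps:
V = -10 (V = 2 - 1*12 = 2 - 12 = -10)
j(W) = (-6 + W)*(8 + W) (j(W) = (W + 8)*(W - 6) = (8 + W)*(-6 + W) = (-6 + W)*(8 + W))
1/(j((83 + M(-12))/(-52 - 85)) + 58950) = 1/((-48 + ((83 - 12)/(-52 - 85))² + 2*((83 - 12)/(-52 - 85))) + 58950) = 1/((-48 + (71/(-137))² + 2*(71/(-137))) + 58950) = 1/((-48 + (71*(-1/137))² + 2*(71*(-1/137))) + 58950) = 1/((-48 + (-71/137)² + 2*(-71/137)) + 58950) = 1/((-48 + 5041/18769 - 142/137) + 58950) = 1/(-915325/18769 + 58950) = 1/(1105517225/18769) = 18769/1105517225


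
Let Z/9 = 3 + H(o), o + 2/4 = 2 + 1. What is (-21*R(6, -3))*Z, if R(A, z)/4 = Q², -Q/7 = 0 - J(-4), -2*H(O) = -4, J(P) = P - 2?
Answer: -6667920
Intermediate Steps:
J(P) = -2 + P
o = 5/2 (o = -½ + (2 + 1) = -½ + 3 = 5/2 ≈ 2.5000)
H(O) = 2 (H(O) = -½*(-4) = 2)
Q = -42 (Q = -7*(0 - (-2 - 4)) = -7*(0 - 1*(-6)) = -7*(0 + 6) = -7*6 = -42)
R(A, z) = 7056 (R(A, z) = 4*(-42)² = 4*1764 = 7056)
Z = 45 (Z = 9*(3 + 2) = 9*5 = 45)
(-21*R(6, -3))*Z = -21*7056*45 = -148176*45 = -6667920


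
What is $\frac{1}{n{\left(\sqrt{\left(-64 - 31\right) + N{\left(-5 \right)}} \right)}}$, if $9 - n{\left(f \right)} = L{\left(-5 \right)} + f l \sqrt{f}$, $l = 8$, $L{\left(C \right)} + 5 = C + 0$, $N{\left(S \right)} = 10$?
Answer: $\frac{1}{19 - 8 \cdot 85^{\frac{3}{4}} i^{\frac{3}{2}}} \approx 0.0031372 + 0.0028012 i$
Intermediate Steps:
$L{\left(C \right)} = -5 + C$ ($L{\left(C \right)} = -5 + \left(C + 0\right) = -5 + C$)
$n{\left(f \right)} = 19 - 8 f^{\frac{3}{2}}$ ($n{\left(f \right)} = 9 - \left(\left(-5 - 5\right) + f 8 \sqrt{f}\right) = 9 - \left(-10 + 8 f^{\frac{3}{2}}\right) = 19 - 8 f^{\frac{3}{2}}$)
$\frac{1}{n{\left(\sqrt{\left(-64 - 31\right) + N{\left(-5 \right)}} \right)}} = \frac{1}{19 - 8 \left(\sqrt{\left(-64 - 31\right) + 10}\right)^{\frac{3}{2}}} = \frac{1}{19 - 8 \left(\sqrt{-95 + 10}\right)^{\frac{3}{2}}} = \frac{1}{19 - 8 \left(\sqrt{-85}\right)^{\frac{3}{2}}} = \frac{1}{19 - 8 \left(i \sqrt{85}\right)^{\frac{3}{2}}} = \frac{1}{19 - 8 \cdot 85^{\frac{3}{4}} i^{\frac{3}{2}}}$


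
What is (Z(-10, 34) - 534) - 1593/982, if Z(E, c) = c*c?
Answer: 609211/982 ≈ 620.38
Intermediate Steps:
Z(E, c) = c²
(Z(-10, 34) - 534) - 1593/982 = (34² - 534) - 1593/982 = (1156 - 534) - 1593*1/982 = 622 - 1593/982 = 609211/982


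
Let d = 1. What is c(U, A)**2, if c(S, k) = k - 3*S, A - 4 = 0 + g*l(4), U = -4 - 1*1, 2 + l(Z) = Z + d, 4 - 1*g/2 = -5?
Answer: 5329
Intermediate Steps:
g = 18 (g = 8 - 2*(-5) = 8 + 10 = 18)
l(Z) = -1 + Z (l(Z) = -2 + (Z + 1) = -2 + (1 + Z) = -1 + Z)
U = -5 (U = -4 - 1 = -5)
A = 58 (A = 4 + (0 + 18*(-1 + 4)) = 4 + (0 + 18*3) = 4 + (0 + 54) = 4 + 54 = 58)
c(U, A)**2 = (58 - 3*(-5))**2 = (58 + 15)**2 = 73**2 = 5329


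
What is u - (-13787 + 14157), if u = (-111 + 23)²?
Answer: 7374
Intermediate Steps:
u = 7744 (u = (-88)² = 7744)
u - (-13787 + 14157) = 7744 - (-13787 + 14157) = 7744 - 1*370 = 7744 - 370 = 7374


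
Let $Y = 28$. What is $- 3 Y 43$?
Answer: $-3612$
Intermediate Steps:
$- 3 Y 43 = \left(-3\right) 28 \cdot 43 = \left(-84\right) 43 = -3612$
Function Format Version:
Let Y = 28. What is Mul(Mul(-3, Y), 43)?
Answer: -3612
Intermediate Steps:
Mul(Mul(-3, Y), 43) = Mul(Mul(-3, 28), 43) = Mul(-84, 43) = -3612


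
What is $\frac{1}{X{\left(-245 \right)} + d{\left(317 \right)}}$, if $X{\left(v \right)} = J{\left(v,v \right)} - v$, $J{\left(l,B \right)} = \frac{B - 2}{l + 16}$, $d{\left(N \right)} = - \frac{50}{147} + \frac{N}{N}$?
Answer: $\frac{33663}{8305957} \approx 0.0040529$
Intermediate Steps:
$d{\left(N \right)} = \frac{97}{147}$ ($d{\left(N \right)} = \left(-50\right) \frac{1}{147} + 1 = - \frac{50}{147} + 1 = \frac{97}{147}$)
$J{\left(l,B \right)} = \frac{-2 + B}{16 + l}$
$X{\left(v \right)} = - v + \frac{-2 + v}{16 + v}$ ($X{\left(v \right)} = \frac{-2 + v}{16 + v} - v = - v + \frac{-2 + v}{16 + v}$)
$\frac{1}{X{\left(-245 \right)} + d{\left(317 \right)}} = \frac{1}{\frac{-2 - 245 - - 245 \left(16 - 245\right)}{16 - 245} + \frac{97}{147}} = \frac{1}{\frac{-2 - 245 - \left(-245\right) \left(-229\right)}{-229} + \frac{97}{147}} = \frac{1}{- \frac{-2 - 245 - 56105}{229} + \frac{97}{147}} = \frac{1}{\left(- \frac{1}{229}\right) \left(-56352\right) + \frac{97}{147}} = \frac{1}{\frac{56352}{229} + \frac{97}{147}} = \frac{1}{\frac{8305957}{33663}} = \frac{33663}{8305957}$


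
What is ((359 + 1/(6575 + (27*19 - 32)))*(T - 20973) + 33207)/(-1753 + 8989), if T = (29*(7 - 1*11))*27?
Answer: -20275395811/17019072 ≈ -1191.3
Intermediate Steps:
T = -3132 (T = (29*(7 - 11))*27 = (29*(-4))*27 = -116*27 = -3132)
((359 + 1/(6575 + (27*19 - 32)))*(T - 20973) + 33207)/(-1753 + 8989) = ((359 + 1/(6575 + (27*19 - 32)))*(-3132 - 20973) + 33207)/(-1753 + 8989) = ((359 + 1/(6575 + (513 - 32)))*(-24105) + 33207)/7236 = ((359 + 1/(6575 + 481))*(-24105) + 33207)*(1/7236) = ((359 + 1/7056)*(-24105) + 33207)*(1/7236) = ((2533105/7056)*(-24105) + 33207)*(1/7236) = (-20353498675/2352 + 33207)*(1/7236) = -20275395811/2352*1/7236 = -20275395811/17019072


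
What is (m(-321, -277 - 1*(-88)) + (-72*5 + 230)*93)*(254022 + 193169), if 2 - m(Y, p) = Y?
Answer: -5262096497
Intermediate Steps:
m(Y, p) = 2 - Y
(m(-321, -277 - 1*(-88)) + (-72*5 + 230)*93)*(254022 + 193169) = ((2 - 1*(-321)) + (-72*5 + 230)*93)*(254022 + 193169) = ((2 + 321) + (-360 + 230)*93)*447191 = (323 - 130*93)*447191 = (323 - 12090)*447191 = -11767*447191 = -5262096497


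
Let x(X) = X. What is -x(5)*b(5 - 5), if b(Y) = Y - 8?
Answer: 40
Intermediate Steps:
b(Y) = -8 + Y
-x(5)*b(5 - 5) = -5*(-8 + (5 - 5)) = -5*(-8 + 0) = -5*(-8) = -1*(-40) = 40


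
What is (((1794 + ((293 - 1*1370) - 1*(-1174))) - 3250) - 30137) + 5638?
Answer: -25858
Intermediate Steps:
(((1794 + ((293 - 1*1370) - 1*(-1174))) - 3250) - 30137) + 5638 = (((1794 + ((293 - 1370) + 1174)) - 3250) - 30137) + 5638 = (((1794 + (-1077 + 1174)) - 3250) - 30137) + 5638 = (((1794 + 97) - 3250) - 30137) + 5638 = ((1891 - 3250) - 30137) + 5638 = (-1359 - 30137) + 5638 = -31496 + 5638 = -25858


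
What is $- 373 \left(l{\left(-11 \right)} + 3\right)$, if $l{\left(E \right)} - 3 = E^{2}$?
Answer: $-47371$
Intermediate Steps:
$l{\left(E \right)} = 3 + E^{2}$
$- 373 \left(l{\left(-11 \right)} + 3\right) = - 373 \left(\left(3 + \left(-11\right)^{2}\right) + 3\right) = - 373 \left(\left(3 + 121\right) + 3\right) = - 373 \left(124 + 3\right) = \left(-373\right) 127 = -47371$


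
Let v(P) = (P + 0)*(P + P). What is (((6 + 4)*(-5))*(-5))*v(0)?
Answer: 0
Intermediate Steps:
v(P) = 2*P**2 (v(P) = P*(2*P) = 2*P**2)
(((6 + 4)*(-5))*(-5))*v(0) = (((6 + 4)*(-5))*(-5))*(2*0**2) = ((10*(-5))*(-5))*(2*0) = -50*(-5)*0 = 250*0 = 0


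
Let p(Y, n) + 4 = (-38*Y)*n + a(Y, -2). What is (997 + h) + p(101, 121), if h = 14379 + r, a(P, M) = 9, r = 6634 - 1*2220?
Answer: -444603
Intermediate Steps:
r = 4414 (r = 6634 - 2220 = 4414)
p(Y, n) = 5 - 38*Y*n (p(Y, n) = -4 + ((-38*Y)*n + 9) = -4 + (-38*Y*n + 9) = -4 + (9 - 38*Y*n) = 5 - 38*Y*n)
h = 18793 (h = 14379 + 4414 = 18793)
(997 + h) + p(101, 121) = (997 + 18793) + (5 - 38*101*121) = 19790 + (5 - 464398) = 19790 - 464393 = -444603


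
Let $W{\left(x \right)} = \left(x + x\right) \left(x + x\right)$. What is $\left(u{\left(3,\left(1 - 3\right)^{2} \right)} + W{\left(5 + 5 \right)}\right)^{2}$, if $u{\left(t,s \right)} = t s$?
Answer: $169744$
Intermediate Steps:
$u{\left(t,s \right)} = s t$
$W{\left(x \right)} = 4 x^{2}$ ($W{\left(x \right)} = 2 x 2 x = 4 x^{2}$)
$\left(u{\left(3,\left(1 - 3\right)^{2} \right)} + W{\left(5 + 5 \right)}\right)^{2} = \left(\left(1 - 3\right)^{2} \cdot 3 + 4 \left(5 + 5\right)^{2}\right)^{2} = \left(\left(-2\right)^{2} \cdot 3 + 4 \cdot 10^{2}\right)^{2} = \left(4 \cdot 3 + 4 \cdot 100\right)^{2} = \left(12 + 400\right)^{2} = 412^{2} = 169744$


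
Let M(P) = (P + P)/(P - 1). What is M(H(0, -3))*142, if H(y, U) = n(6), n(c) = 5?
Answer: 355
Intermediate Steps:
H(y, U) = 5
M(P) = 2*P/(-1 + P) (M(P) = (2*P)/(-1 + P) = 2*P/(-1 + P))
M(H(0, -3))*142 = (2*5/(-1 + 5))*142 = (2*5/4)*142 = (2*5*(¼))*142 = (5/2)*142 = 355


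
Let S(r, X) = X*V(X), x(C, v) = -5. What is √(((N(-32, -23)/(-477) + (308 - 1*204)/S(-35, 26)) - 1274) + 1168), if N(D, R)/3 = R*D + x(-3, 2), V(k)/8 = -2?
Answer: I*√11209341/318 ≈ 10.528*I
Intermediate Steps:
V(k) = -16 (V(k) = 8*(-2) = -16)
N(D, R) = -15 + 3*D*R (N(D, R) = 3*(R*D - 5) = 3*(D*R - 5) = 3*(-5 + D*R) = -15 + 3*D*R)
S(r, X) = -16*X (S(r, X) = X*(-16) = -16*X)
√(((N(-32, -23)/(-477) + (308 - 1*204)/S(-35, 26)) - 1274) + 1168) = √((((-15 + 3*(-32)*(-23))/(-477) + (308 - 1*204)/((-16*26))) - 1274) + 1168) = √((((-15 + 2208)*(-1/477) + (308 - 204)/(-416)) - 1274) + 1168) = √(((2193*(-1/477) + 104*(-1/416)) - 1274) + 1168) = √(((-731/159 - ¼) - 1274) + 1168) = √((-3083/636 - 1274) + 1168) = √(-813347/636 + 1168) = √(-70499/636) = I*√11209341/318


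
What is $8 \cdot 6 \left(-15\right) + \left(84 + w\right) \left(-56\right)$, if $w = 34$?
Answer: $-7328$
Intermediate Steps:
$8 \cdot 6 \left(-15\right) + \left(84 + w\right) \left(-56\right) = 8 \cdot 6 \left(-15\right) + \left(84 + 34\right) \left(-56\right) = 48 \left(-15\right) + 118 \left(-56\right) = -720 - 6608 = -7328$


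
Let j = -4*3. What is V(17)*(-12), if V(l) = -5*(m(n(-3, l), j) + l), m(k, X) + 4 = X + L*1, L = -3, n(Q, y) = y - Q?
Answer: -120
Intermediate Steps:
j = -12
m(k, X) = -7 + X (m(k, X) = -4 + (X - 3*1) = -4 + (X - 3) = -4 + (-3 + X) = -7 + X)
V(l) = 95 - 5*l (V(l) = -5*((-7 - 12) + l) = -5*(-19 + l) = 95 - 5*l)
V(17)*(-12) = (95 - 5*17)*(-12) = (95 - 85)*(-12) = 10*(-12) = -120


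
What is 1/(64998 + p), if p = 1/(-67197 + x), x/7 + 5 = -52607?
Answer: 435481/28305394037 ≈ 1.5385e-5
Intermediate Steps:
x = -368284 (x = -35 + 7*(-52607) = -35 - 368249 = -368284)
p = -1/435481 (p = 1/(-67197 - 368284) = 1/(-435481) = -1/435481 ≈ -2.2963e-6)
1/(64998 + p) = 1/(64998 - 1/435481) = 1/(28305394037/435481) = 435481/28305394037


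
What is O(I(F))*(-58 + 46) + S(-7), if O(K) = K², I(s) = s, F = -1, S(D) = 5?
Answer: -7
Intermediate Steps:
O(I(F))*(-58 + 46) + S(-7) = (-1)²*(-58 + 46) + 5 = 1*(-12) + 5 = -12 + 5 = -7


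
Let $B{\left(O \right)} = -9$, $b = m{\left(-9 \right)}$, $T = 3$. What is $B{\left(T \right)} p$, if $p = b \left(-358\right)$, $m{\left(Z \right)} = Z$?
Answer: $-28998$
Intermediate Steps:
$b = -9$
$p = 3222$ ($p = \left(-9\right) \left(-358\right) = 3222$)
$B{\left(T \right)} p = \left(-9\right) 3222 = -28998$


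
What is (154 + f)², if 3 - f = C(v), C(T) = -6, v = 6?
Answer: 26569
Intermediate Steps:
f = 9 (f = 3 - 1*(-6) = 3 + 6 = 9)
(154 + f)² = (154 + 9)² = 163² = 26569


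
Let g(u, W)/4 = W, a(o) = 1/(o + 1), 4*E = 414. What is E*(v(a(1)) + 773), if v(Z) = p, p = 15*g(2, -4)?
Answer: 110331/2 ≈ 55166.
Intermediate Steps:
E = 207/2 (E = (1/4)*414 = 207/2 ≈ 103.50)
a(o) = 1/(1 + o)
g(u, W) = 4*W
p = -240 (p = 15*(4*(-4)) = 15*(-16) = -240)
v(Z) = -240
E*(v(a(1)) + 773) = 207*(-240 + 773)/2 = (207/2)*533 = 110331/2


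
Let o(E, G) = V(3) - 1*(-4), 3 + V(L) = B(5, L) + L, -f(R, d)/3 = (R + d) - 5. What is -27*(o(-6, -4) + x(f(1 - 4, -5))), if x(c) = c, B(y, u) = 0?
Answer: -1161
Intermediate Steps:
f(R, d) = 15 - 3*R - 3*d (f(R, d) = -3*((R + d) - 5) = -3*(-5 + R + d) = 15 - 3*R - 3*d)
V(L) = -3 + L (V(L) = -3 + (0 + L) = -3 + L)
o(E, G) = 4 (o(E, G) = (-3 + 3) - 1*(-4) = 0 + 4 = 4)
-27*(o(-6, -4) + x(f(1 - 4, -5))) = -27*(4 + (15 - 3*(1 - 4) - 3*(-5))) = -27*(4 + (15 - 3*(-3) + 15)) = -27*(4 + (15 + 9 + 15)) = -27*(4 + 39) = -27*43 = -1161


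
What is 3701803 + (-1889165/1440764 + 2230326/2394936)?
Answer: 2861381949209149/772969886 ≈ 3.7018e+6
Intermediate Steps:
3701803 + (-1889165/1440764 + 2230326/2394936) = 3701803 + (-1889165*1/1440764 + 2230326*(1/2394936)) = 3701803 + (-1889165/1440764 + 3997/4292) = 3701803 - 293695309/772969886 = 2861381949209149/772969886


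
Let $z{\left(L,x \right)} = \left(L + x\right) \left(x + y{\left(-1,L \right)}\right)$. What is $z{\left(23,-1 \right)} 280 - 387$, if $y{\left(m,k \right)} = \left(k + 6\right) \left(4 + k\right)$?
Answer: $4816733$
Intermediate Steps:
$y{\left(m,k \right)} = \left(4 + k\right) \left(6 + k\right)$ ($y{\left(m,k \right)} = \left(6 + k\right) \left(4 + k\right) = \left(4 + k\right) \left(6 + k\right)$)
$z{\left(L,x \right)} = \left(L + x\right) \left(24 + x + L^{2} + 10 L\right)$ ($z{\left(L,x \right)} = \left(L + x\right) \left(x + \left(24 + L^{2} + 10 L\right)\right) = \left(L + x\right) \left(24 + x + L^{2} + 10 L\right)$)
$z{\left(23,-1 \right)} 280 - 387 = \left(\left(-1\right)^{2} + 23 \left(-1\right) + 23 \left(24 + 23^{2} + 10 \cdot 23\right) - \left(24 + 23^{2} + 10 \cdot 23\right)\right) 280 - 387 = \left(1 - 23 + 23 \left(24 + 529 + 230\right) - \left(24 + 529 + 230\right)\right) 280 - 387 = \left(1 - 23 + 23 \cdot 783 - 783\right) 280 - 387 = \left(1 - 23 + 18009 - 783\right) 280 - 387 = 17204 \cdot 280 - 387 = 4817120 - 387 = 4816733$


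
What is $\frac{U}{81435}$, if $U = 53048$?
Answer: $\frac{53048}{81435} \approx 0.65141$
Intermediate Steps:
$\frac{U}{81435} = \frac{53048}{81435}$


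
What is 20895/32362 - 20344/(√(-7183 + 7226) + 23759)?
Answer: -1923626774371/9134013304878 + 10172*√43/282245019 ≈ -0.21036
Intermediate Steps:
20895/32362 - 20344/(√(-7183 + 7226) + 23759) = 20895*(1/32362) - 20344/(√43 + 23759) = 20895/32362 - 20344/(23759 + √43)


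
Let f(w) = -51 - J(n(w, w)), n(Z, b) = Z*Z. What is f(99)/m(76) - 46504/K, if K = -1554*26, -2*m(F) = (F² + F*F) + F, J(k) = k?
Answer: 3094604/1087541 ≈ 2.8455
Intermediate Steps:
n(Z, b) = Z²
m(F) = -F² - F/2 (m(F) = -((F² + F*F) + F)/2 = -((F² + F²) + F)/2 = -(2*F² + F)/2 = -(F + 2*F²)/2 = -F² - F/2)
f(w) = -51 - w²
K = -40404
f(99)/m(76) - 46504/K = (-51 - 1*99²)/((-1*76*(½ + 76))) - 46504/(-40404) = (-51 - 1*9801)/((-1*76*153/2)) - 46504*(-1/40404) = (-51 - 9801)/(-5814) + 11626/10101 = -9852*(-1/5814) + 11626/10101 = 1642/969 + 11626/10101 = 3094604/1087541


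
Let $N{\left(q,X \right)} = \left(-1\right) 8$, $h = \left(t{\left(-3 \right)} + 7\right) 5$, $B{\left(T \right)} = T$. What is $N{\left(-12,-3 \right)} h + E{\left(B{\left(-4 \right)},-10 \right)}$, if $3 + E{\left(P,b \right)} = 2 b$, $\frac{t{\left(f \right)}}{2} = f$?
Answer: $-63$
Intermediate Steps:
$t{\left(f \right)} = 2 f$
$h = 5$ ($h = \left(2 \left(-3\right) + 7\right) 5 = \left(-6 + 7\right) 5 = 1 \cdot 5 = 5$)
$N{\left(q,X \right)} = -8$
$E{\left(P,b \right)} = -3 + 2 b$
$N{\left(-12,-3 \right)} h + E{\left(B{\left(-4 \right)},-10 \right)} = \left(-8\right) 5 + \left(-3 + 2 \left(-10\right)\right) = -40 - 23 = -63$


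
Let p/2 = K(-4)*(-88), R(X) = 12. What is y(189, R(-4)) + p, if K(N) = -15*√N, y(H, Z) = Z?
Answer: 12 + 5280*I ≈ 12.0 + 5280.0*I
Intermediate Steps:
p = 5280*I (p = 2*(-30*I*(-88)) = 2*(2640*I) = 5280*I ≈ 5280.0*I)
y(189, R(-4)) + p = 12 + 5280*I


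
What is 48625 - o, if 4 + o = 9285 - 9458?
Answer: 48802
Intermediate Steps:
o = -177 (o = -4 + (9285 - 9458) = -4 - 173 = -177)
48625 - o = 48625 - 1*(-177) = 48625 + 177 = 48802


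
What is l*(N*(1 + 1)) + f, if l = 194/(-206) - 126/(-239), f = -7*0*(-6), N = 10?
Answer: -204100/24617 ≈ -8.2910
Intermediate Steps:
f = 0 (f = 0*(-6) = 0)
l = -10205/24617 (l = 194*(-1/206) - 126*(-1/239) = -97/103 + 126/239 = -10205/24617 ≈ -0.41455)
l*(N*(1 + 1)) + f = -102050*(1 + 1)/24617 + 0 = -102050*2/24617 + 0 = -10205/24617*20 + 0 = -204100/24617 + 0 = -204100/24617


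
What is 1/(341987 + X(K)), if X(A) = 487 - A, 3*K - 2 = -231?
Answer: 3/1027651 ≈ 2.9193e-6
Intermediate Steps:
K = -229/3 (K = ⅔ + (⅓)*(-231) = ⅔ - 77 = -229/3 ≈ -76.333)
1/(341987 + X(K)) = 1/(341987 + (487 - 1*(-229/3))) = 1/(341987 + (487 + 229/3)) = 1/(341987 + 1690/3) = 1/(1027651/3) = 3/1027651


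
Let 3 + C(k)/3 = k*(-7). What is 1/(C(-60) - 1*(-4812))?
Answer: 1/6063 ≈ 0.00016493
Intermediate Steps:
C(k) = -9 - 21*k (C(k) = -9 + 3*(k*(-7)) = -9 + 3*(-7*k) = -9 - 21*k)
1/(C(-60) - 1*(-4812)) = 1/((-9 - 21*(-60)) - 1*(-4812)) = 1/((-9 + 1260) + 4812) = 1/(1251 + 4812) = 1/6063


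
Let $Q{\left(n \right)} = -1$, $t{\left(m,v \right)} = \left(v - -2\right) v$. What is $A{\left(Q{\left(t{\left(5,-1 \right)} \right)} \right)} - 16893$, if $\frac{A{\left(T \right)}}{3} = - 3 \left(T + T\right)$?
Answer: $-16875$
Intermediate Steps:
$t{\left(m,v \right)} = v \left(2 + v\right)$ ($t{\left(m,v \right)} = \left(v + 2\right) v = \left(2 + v\right) v = v \left(2 + v\right)$)
$A{\left(T \right)} = - 18 T$ ($A{\left(T \right)} = 3 \left(- 3 \left(T + T\right)\right) = 3 \left(- 3 \cdot 2 T\right) = 3 \left(- 6 T\right) = - 18 T$)
$A{\left(Q{\left(t{\left(5,-1 \right)} \right)} \right)} - 16893 = \left(-18\right) \left(-1\right) - 16893 = 18 - 16893 = -16875$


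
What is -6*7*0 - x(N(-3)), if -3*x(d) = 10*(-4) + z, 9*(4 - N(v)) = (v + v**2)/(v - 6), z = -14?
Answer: -18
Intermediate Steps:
N(v) = 4 - (v + v**2)/(9*(-6 + v)) (N(v) = 4 - (v + v**2)/(9*(v - 6)) = 4 - (v + v**2)/(9*(-6 + v)))
x(d) = 18 (x(d) = -(10*(-4) - 14)/3 = -(-40 - 14)/3 = -1/3*(-54) = 18)
-6*7*0 - x(N(-3)) = -6*7*0 - 1*18 = -42*0 - 18 = 0 - 18 = -18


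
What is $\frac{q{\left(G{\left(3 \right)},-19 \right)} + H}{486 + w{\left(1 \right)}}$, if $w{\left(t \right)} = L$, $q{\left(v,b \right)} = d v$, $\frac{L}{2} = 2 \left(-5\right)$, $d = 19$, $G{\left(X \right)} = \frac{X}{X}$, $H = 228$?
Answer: $\frac{247}{466} \approx 0.53004$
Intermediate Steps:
$G{\left(X \right)} = 1$
$L = -20$ ($L = 2 \cdot 2 \left(-5\right) = 2 \left(-10\right) = -20$)
$q{\left(v,b \right)} = 19 v$
$w{\left(t \right)} = -20$
$\frac{q{\left(G{\left(3 \right)},-19 \right)} + H}{486 + w{\left(1 \right)}} = \frac{19 \cdot 1 + 228}{486 - 20} = \frac{19 + 228}{466} = 247 \cdot \frac{1}{466} = \frac{247}{466}$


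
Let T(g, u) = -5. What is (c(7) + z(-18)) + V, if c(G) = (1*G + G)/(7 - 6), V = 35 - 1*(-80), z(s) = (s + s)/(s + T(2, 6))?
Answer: 3003/23 ≈ 130.57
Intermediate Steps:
z(s) = 2*s/(-5 + s) (z(s) = (s + s)/(s - 5) = (2*s)/(-5 + s) = 2*s/(-5 + s))
V = 115 (V = 35 + 80 = 115)
c(G) = 2*G (c(G) = (G + G)/1 = (2*G)*1 = 2*G)
(c(7) + z(-18)) + V = (2*7 + 2*(-18)/(-5 - 18)) + 115 = (14 + 2*(-18)/(-23)) + 115 = (14 + 2*(-18)*(-1/23)) + 115 = (14 + 36/23) + 115 = 358/23 + 115 = 3003/23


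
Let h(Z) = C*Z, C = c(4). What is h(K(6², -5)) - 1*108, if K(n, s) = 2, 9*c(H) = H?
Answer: -964/9 ≈ -107.11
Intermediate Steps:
c(H) = H/9
C = 4/9 (C = (⅑)*4 = 4/9 ≈ 0.44444)
h(Z) = 4*Z/9
h(K(6², -5)) - 1*108 = (4/9)*2 - 1*108 = 8/9 - 108 = -964/9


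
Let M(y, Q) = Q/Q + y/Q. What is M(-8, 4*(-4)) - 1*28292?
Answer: -56581/2 ≈ -28291.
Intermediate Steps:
M(y, Q) = 1 + y/Q
M(-8, 4*(-4)) - 1*28292 = (4*(-4) - 8)/((4*(-4))) - 1*28292 = (-16 - 8)/(-16) - 28292 = -1/16*(-24) - 28292 = 3/2 - 28292 = -56581/2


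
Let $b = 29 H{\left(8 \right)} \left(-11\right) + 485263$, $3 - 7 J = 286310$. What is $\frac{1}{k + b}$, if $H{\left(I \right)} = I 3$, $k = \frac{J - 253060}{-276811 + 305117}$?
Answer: $\frac{28306}{13518849781} \approx 2.0938 \cdot 10^{-6}$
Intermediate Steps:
$J = -40901$ ($J = \frac{3}{7} - \frac{286310}{7} = -40901$)
$k = - \frac{293961}{28306}$ ($k = \frac{-40901 - 253060}{-276811 + 305117} = - \frac{293961}{28306} \approx -10.385$)
$H{\left(I \right)} = 3 I$
$b = 477607$ ($b = 29 \cdot 3 \cdot 8 \left(-11\right) + 485263 = 29 \cdot 24 \left(-11\right) + 485263 = 696 \left(-11\right) + 485263 = -7656 + 485263 = 477607$)
$\frac{1}{k + b} = \frac{1}{- \frac{293961}{28306} + 477607} = \frac{1}{\frac{13518849781}{28306}} = \frac{28306}{13518849781}$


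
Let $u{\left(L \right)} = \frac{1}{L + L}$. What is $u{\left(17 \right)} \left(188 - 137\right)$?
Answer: $\frac{3}{2} \approx 1.5$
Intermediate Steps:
$u{\left(L \right)} = \frac{1}{2 L}$
$u{\left(17 \right)} \left(188 - 137\right) = \frac{1}{2 \cdot 17} \left(188 - 137\right) = \frac{1}{2} \cdot \frac{1}{17} \cdot 51 = \frac{1}{34} \cdot 51 = \frac{3}{2}$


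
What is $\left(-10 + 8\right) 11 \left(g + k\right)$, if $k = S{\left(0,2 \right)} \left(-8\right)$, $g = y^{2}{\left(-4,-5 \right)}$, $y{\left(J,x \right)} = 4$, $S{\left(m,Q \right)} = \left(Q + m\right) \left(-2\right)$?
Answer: $-1056$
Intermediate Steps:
$S{\left(m,Q \right)} = - 2 Q - 2 m$
$g = 16$ ($g = 4^{2} = 16$)
$k = 32$ ($k = \left(\left(-2\right) 2 - 0\right) \left(-8\right) = \left(-4 + 0\right) \left(-8\right) = \left(-4\right) \left(-8\right) = 32$)
$\left(-10 + 8\right) 11 \left(g + k\right) = \left(-10 + 8\right) 11 \left(16 + 32\right) = \left(-2\right) 11 \cdot 48 = \left(-22\right) 48 = -1056$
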